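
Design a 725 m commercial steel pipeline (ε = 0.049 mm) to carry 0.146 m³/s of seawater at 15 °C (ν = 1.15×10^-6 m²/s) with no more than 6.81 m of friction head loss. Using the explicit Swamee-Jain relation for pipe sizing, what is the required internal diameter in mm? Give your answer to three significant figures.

D ≈ 313 mm

Swamee-Jain (Type III): D = 0.66·[ε^1.25·(LQ²/(gh_f))^4.75 + ν·Q^9.4·(L/(gh_f))^5.2]^0.04
LQ²/(gh_f) = 0.2313; L/(gh_f) = 10.85
Term 1 = ε^1.25·(…)^4.75 = 3.92×10^-9; Term 2 = ν·Q^9.4·(…)^5.2 = 3.89×10^-9
D = 0.66·(3.92×10^-9 + 3.89×10^-9)^0.04 = 0.3128 m = 313 mm
Check: V = 1.90 m/s, Re = 5.17×10^5, f = 0.01504, h_f = 6.41 m ≈ 6.81 m ✓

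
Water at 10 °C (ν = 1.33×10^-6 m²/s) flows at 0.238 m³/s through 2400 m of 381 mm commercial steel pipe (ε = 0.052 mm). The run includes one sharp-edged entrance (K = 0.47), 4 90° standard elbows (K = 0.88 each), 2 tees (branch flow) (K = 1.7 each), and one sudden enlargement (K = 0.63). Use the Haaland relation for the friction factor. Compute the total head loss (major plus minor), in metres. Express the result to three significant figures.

H_L ≈ 21.9 m

V = 4Q/(πD²) = 2.088 m/s; V²/2g = 0.2221 m
Re = 5.98×10^5, ε/D = 1.36×10^-4 → f = 0.01441 (Haaland)
Major: h_f = f(L/D)·V²/2g = 0.01441·6299·0.2221 = 20.16 m
Minor: ΣK = 8.02; h_m = ΣK·V²/2g = 1.781 m
Total H_L = 20.16 + 1.781 = 21.94 m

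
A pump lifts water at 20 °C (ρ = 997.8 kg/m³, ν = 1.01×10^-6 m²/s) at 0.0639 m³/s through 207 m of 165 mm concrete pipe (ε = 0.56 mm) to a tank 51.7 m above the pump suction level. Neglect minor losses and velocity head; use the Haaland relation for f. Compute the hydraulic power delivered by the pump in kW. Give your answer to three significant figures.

V = 4Q/(πD²) = 2.988 m/s; Re = 4.88×10^5; ε/D = 0.00339; f = 0.02738
h_f = f(L/D)V²/2g = 15.64 m
Total head H = z + h_f = 51.7 + 15.64 = 67.34 m
P_hyd = ρgQH = 997.8·9.81·0.0639·67.34 = 42.12 kW

P_hyd ≈ 42.1 kW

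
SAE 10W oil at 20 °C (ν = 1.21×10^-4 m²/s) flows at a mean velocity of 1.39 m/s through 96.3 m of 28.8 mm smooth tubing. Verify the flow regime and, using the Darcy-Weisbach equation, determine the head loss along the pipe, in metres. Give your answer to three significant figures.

h_f ≈ 63.7 m

Re = VD/ν = 1.39·0.02880/1.21×10^-4 = 331 → laminar (Re < 2300)
f = 64/Re = 0.1934
h_f = f(L/D)V²/(2g) = 0.1934·(96.3/0.02880)·1.39²/(2·9.81) = 63.70 m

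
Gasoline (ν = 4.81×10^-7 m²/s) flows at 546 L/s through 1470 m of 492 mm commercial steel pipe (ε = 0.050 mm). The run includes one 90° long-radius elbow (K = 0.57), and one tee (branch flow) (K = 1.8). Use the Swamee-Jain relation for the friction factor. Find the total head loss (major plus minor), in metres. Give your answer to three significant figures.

H_L ≈ 16.9 m

V = 4Q/(πD²) = 2.872 m/s; V²/2g = 0.4204 m
Re = 2.94×10^6, ε/D = 1.02×10^-4 → f = 0.01267 (Swamee-Jain)
Major: h_f = f(L/D)·V²/2g = 0.01267·2988·0.4204 = 15.91 m
Minor: ΣK = 2.37; h_m = ΣK·V²/2g = 0.9963 m
Total H_L = 15.91 + 0.9963 = 16.91 m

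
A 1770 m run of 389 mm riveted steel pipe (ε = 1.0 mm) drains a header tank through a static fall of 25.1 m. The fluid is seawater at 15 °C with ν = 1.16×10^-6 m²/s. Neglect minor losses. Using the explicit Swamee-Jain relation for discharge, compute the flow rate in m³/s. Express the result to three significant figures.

Swamee-Jain (Type II): Q = -0.965·√(gD⁵h_f/L)·ln[ε/(3.7D) + √(3.17ν²L/(gD³h_f))]
√(gD⁵h_f/L) = √(9.81·0.389⁵·25.1/1770) = 0.03520
ε/(3.7D) = 6.95×10^-4; √(3.17ν²L/(gD³h_f)) = 2.28×10^-5
Q = -0.965·0.03520·ln(7.176×10^-4) = 0.2459 m³/s
Check: V = 2.07 m/s, Re = 6.94×10^5, f = 0.02538, h_f = 25.2 m ≈ 25.1 m ✓

Q ≈ 0.246 m³/s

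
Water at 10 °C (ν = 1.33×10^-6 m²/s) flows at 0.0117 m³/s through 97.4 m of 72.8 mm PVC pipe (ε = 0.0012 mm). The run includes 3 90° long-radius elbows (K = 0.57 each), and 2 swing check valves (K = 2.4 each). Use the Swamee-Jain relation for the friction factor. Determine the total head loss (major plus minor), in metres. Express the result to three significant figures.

H_L ≈ 11.5 m

V = 4Q/(πD²) = 2.811 m/s; V²/2g = 0.4027 m
Re = 1.54×10^5, ε/D = 1.65×10^-5 → f = 0.01649 (Swamee-Jain)
Major: h_f = f(L/D)·V²/2g = 0.01649·1338·0.4027 = 8.882 m
Minor: ΣK = 6.51; h_m = ΣK·V²/2g = 2.621 m
Total H_L = 8.882 + 2.621 = 11.50 m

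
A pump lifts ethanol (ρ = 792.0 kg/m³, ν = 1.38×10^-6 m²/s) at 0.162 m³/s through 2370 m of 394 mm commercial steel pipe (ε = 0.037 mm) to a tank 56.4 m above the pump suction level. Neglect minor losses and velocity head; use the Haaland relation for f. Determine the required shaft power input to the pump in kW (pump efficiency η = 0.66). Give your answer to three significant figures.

V = 4Q/(πD²) = 1.329 m/s; Re = 3.79×10^5; ε/D = 9.39×10^-5; f = 0.01469
h_f = f(L/D)V²/2g = 7.953 m
Total head H = z + h_f = 56.4 + 7.953 = 64.35 m
P_hyd = ρgQH = 792.0·9.81·0.162·64.35 = 81.00 kW
P_shaft = P_hyd/η = 81.00/0.66 = 122.7 kW

P_shaft ≈ 123 kW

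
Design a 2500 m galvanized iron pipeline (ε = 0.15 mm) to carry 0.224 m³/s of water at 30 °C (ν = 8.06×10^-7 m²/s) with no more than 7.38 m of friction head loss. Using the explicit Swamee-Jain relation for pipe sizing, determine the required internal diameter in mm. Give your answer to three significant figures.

Swamee-Jain (Type III): D = 0.66·[ε^1.25·(LQ²/(gh_f))^4.75 + ν·Q^9.4·(L/(gh_f))^5.2]^0.04
LQ²/(gh_f) = 1.733; L/(gh_f) = 34.53
Term 1 = ε^1.25·(…)^4.75 = 2.26×10^-4; Term 2 = ν·Q^9.4·(…)^5.2 = 6.27×10^-5
D = 0.66·(2.26×10^-4 + 6.27×10^-5)^0.04 = 0.4764 m = 476 mm
Check: V = 1.26 m/s, Re = 7.43×10^5, f = 0.01611, h_f = 6.81 m ≈ 7.38 m ✓

D ≈ 476 mm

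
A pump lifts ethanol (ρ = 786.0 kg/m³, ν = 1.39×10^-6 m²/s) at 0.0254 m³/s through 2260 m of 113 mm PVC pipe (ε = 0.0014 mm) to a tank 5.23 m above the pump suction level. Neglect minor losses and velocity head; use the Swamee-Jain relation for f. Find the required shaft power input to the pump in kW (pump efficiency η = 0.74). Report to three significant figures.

P_shaft ≈ 28.3 kW

V = 4Q/(πD²) = 2.533 m/s; Re = 2.06×10^5; ε/D = 1.24×10^-5; f = 0.01556
h_f = f(L/D)V²/2g = 101.7 m
Total head H = z + h_f = 5.23 + 101.7 = 107.0 m
P_hyd = ρgQH = 786.0·9.81·0.0254·107.0 = 20.95 kW
P_shaft = P_hyd/η = 20.95/0.74 = 28.31 kW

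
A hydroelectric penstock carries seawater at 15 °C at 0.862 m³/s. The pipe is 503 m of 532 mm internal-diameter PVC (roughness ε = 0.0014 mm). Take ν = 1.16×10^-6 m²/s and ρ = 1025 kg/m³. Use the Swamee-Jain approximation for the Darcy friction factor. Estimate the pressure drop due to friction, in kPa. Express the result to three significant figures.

Δp ≈ 77.6 kPa

V = 4Q/(πD²) = 4·0.862/(π·0.532²) = 3.878 m/s
Re = VD/ν = 3.878·0.532/1.16×10^-6 = 1.78×10^6 → turbulent
ε/D = 0.0014/532 = 2.63×10^-6
Swamee-Jain: f = 0.01065
h_f = f(L/D)V²/(2g) = 0.01065·(503/0.532)·3.878²/(2·9.81) = 7.721 m
Δp = ρg·h_f = 1025·9.81·7.721 = 77.64 kPa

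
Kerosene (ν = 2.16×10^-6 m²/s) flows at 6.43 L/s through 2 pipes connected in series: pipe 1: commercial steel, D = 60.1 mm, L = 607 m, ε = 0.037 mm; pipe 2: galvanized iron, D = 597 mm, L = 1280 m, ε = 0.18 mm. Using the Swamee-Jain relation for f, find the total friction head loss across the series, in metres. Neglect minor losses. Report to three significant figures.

Pipe 1: V = 2.267 m/s, Re = 6.31×10^4, ε/D = 6.16×10^-4, f = 0.02221, h_1 = f(L/D)V²/2g = 58.73 m
Pipe 2: V = 0.02297 m/s, Re = 6350, ε/D = 3.02×10^-4, f = 0.03567, h_2 = f(L/D)V²/2g = 0.002057 m
Series → Q common, losses add: H = Σh = 58.73 m

H ≈ 58.7 m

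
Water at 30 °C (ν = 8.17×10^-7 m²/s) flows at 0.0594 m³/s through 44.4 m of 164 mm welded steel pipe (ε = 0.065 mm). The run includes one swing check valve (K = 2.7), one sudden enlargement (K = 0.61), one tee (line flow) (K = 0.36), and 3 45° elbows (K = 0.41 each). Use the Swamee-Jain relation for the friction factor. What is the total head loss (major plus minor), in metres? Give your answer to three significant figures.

H_L ≈ 3.83 m

V = 4Q/(πD²) = 2.812 m/s; V²/2g = 0.4030 m
Re = 5.64×10^5, ε/D = 3.96×10^-4 → f = 0.01698 (Swamee-Jain)
Major: h_f = f(L/D)·V²/2g = 0.01698·270.7·0.4030 = 1.852 m
Minor: ΣK = 4.90; h_m = ΣK·V²/2g = 1.975 m
Total H_L = 1.852 + 1.975 = 3.827 m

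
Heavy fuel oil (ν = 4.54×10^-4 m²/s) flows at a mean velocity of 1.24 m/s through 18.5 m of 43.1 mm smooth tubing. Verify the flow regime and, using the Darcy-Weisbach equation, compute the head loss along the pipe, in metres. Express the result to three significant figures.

Re = VD/ν = 1.24·0.04310/4.54×10^-4 = 118 → laminar (Re < 2300)
f = 64/Re = 0.5437
h_f = f(L/D)V²/(2g) = 0.5437·(18.5/0.04310)·1.24²/(2·9.81) = 18.29 m

h_f ≈ 18.3 m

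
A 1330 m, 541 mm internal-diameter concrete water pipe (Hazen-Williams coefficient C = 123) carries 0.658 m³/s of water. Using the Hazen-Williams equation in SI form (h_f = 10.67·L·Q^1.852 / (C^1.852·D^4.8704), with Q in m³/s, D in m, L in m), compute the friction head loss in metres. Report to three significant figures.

h_f = 10.67·1330·0.658^1.852 / (123^1.852·0.541^4.8704) = 17.55 m

h_f ≈ 17.6 m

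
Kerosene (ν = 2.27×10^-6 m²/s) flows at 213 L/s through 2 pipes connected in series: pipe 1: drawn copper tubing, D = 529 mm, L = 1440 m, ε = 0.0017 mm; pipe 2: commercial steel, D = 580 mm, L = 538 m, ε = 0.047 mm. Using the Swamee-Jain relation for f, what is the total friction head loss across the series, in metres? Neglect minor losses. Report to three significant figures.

H ≈ 2.48 m

Pipe 1: V = 0.9691 m/s, Re = 2.26×10^5, ε/D = 3.21×10^-6, f = 0.01520, h_1 = f(L/D)V²/2g = 1.981 m
Pipe 2: V = 0.8062 m/s, Re = 2.06×10^5, ε/D = 8.10×10^-5, f = 0.01616, h_2 = f(L/D)V²/2g = 0.4966 m
Series → Q common, losses add: H = Σh = 2.478 m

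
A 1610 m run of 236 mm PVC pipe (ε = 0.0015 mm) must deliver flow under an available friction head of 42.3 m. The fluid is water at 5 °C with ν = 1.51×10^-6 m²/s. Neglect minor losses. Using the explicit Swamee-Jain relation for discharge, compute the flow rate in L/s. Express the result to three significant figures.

Swamee-Jain (Type II): Q = -0.965·√(gD⁵h_f/L)·ln[ε/(3.7D) + √(3.17ν²L/(gD³h_f))]
√(gD⁵h_f/L) = √(9.81·0.236⁵·42.3/1610) = 0.01374
ε/(3.7D) = 1.72×10^-6; √(3.17ν²L/(gD³h_f)) = 4.62×10^-5
Q = -0.965·0.01374·ln(4.791×10^-5) = 0.1318 m³/s
Check: V = 3.01 m/s, Re = 4.71×10^5, f = 0.01333, h_f = 42.1 m ≈ 42.3 m ✓

Q ≈ 132 L/s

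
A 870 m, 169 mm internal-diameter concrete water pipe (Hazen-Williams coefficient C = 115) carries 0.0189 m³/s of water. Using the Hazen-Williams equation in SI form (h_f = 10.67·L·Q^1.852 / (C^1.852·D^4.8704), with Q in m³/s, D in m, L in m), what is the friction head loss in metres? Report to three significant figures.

h_f = 10.67·870·0.0189^1.852 / (115^1.852·0.169^4.8704) = 5.245 m

h_f ≈ 5.25 m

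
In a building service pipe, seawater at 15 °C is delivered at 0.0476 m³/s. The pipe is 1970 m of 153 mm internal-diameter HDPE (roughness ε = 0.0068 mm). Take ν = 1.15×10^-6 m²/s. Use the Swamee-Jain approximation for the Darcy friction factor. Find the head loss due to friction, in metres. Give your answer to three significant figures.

V = 4Q/(πD²) = 4·0.0476/(π·0.153²) = 2.589 m/s
Re = VD/ν = 2.589·0.153/1.15×10^-6 = 3.44×10^5 → turbulent
ε/D = 0.0068/153 = 4.44×10^-5
Swamee-Jain: f = 0.01455
h_f = f(L/D)V²/(2g) = 0.01455·(1970/0.153)·2.589²/(2·9.81) = 64.01 m

h_f ≈ 64.0 m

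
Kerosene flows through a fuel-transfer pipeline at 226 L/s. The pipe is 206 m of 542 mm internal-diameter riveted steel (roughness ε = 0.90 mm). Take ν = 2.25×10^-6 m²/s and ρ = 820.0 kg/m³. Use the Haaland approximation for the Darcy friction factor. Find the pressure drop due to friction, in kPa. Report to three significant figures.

Δp ≈ 3.45 kPa

V = 4Q/(πD²) = 4·0.226/(π·0.542²) = 0.9795 m/s
Re = VD/ν = 0.9795·0.542/2.25×10^-6 = 2.36×10^5 → turbulent
ε/D = 0.90/542 = 0.00166
Haaland: f = 0.02311
h_f = f(L/D)V²/(2g) = 0.02311·(206/0.542)·0.9795²/(2·9.81) = 0.4295 m
Δp = ρg·h_f = 820.0·9.81·0.4295 = 3.455 kPa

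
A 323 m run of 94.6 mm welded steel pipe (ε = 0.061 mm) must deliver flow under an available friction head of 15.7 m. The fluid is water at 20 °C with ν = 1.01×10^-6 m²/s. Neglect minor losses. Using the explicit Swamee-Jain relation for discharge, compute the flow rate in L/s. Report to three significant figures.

Q ≈ 15.1 L/s

Swamee-Jain (Type II): Q = -0.965·√(gD⁵h_f/L)·ln[ε/(3.7D) + √(3.17ν²L/(gD³h_f))]
√(gD⁵h_f/L) = √(9.81·0.0946⁵·15.7/323) = 0.001901
ε/(3.7D) = 1.74×10^-4; √(3.17ν²L/(gD³h_f)) = 8.95×10^-5
Q = -0.965·0.001901·ln(2.638×10^-4) = 0.01511 m³/s
Check: V = 2.15 m/s, Re = 2.01×10^5, f = 0.01965, h_f = 15.8 m ≈ 15.7 m ✓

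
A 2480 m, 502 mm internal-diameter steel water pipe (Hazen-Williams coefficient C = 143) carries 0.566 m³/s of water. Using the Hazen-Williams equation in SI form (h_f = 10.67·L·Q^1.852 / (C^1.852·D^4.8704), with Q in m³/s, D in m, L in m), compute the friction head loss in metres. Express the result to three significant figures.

h_f ≈ 27.0 m

h_f = 10.67·2480·0.566^1.852 / (143^1.852·0.502^4.8704) = 26.97 m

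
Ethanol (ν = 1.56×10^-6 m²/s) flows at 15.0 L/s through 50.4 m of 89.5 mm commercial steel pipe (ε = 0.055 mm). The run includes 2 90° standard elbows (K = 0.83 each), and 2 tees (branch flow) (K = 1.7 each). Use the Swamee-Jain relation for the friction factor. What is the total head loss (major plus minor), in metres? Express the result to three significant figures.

H_L ≈ 4.76 m

V = 4Q/(πD²) = 2.384 m/s; V²/2g = 0.2897 m
Re = 1.37×10^5, ε/D = 6.15×10^-4 → f = 0.02019 (Swamee-Jain)
Major: h_f = f(L/D)·V²/2g = 0.02019·563.1·0.2897 = 3.295 m
Minor: ΣK = 5.06; h_m = ΣK·V²/2g = 1.466 m
Total H_L = 3.295 + 1.466 = 4.761 m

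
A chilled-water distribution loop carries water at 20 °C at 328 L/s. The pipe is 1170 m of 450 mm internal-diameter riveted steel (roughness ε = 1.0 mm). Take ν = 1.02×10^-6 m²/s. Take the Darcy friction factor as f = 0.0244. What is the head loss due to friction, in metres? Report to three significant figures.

h_f ≈ 13.8 m

V = 4Q/(πD²) = 4·0.328/(π·0.450²) = 2.062 m/s
h_f = f(L/D)V²/(2g) = 0.02440·(1170/0.450)·2.062²/(2·9.81) = 13.75 m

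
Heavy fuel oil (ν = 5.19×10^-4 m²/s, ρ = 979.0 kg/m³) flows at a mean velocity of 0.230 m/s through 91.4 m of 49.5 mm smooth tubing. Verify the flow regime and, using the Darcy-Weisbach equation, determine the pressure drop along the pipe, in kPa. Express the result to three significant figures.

Re = VD/ν = 0.230·0.04950/5.19×10^-4 = 21.9 → laminar (Re < 2300)
f = 64/Re = 2.918
h_f = f(L/D)V²/(2g) = 2.918·(91.4/0.04950)·0.230²/(2·9.81) = 14.52 m
Δp = ρg·h_f = 979.0·9.81·14.52 = 139.5 kPa

Δp ≈ 139 kPa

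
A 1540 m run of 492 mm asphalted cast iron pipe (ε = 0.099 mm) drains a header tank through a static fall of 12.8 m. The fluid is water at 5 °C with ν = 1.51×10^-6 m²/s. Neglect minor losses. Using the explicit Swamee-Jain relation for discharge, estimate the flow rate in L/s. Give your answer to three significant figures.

Q ≈ 440 L/s

Swamee-Jain (Type II): Q = -0.965·√(gD⁵h_f/L)·ln[ε/(3.7D) + √(3.17ν²L/(gD³h_f))]
√(gD⁵h_f/L) = √(9.81·0.492⁵·12.8/1540) = 0.04848
ε/(3.7D) = 5.44×10^-5; √(3.17ν²L/(gD³h_f)) = 2.73×10^-5
Q = -0.965·0.04848·ln(8.167×10^-5) = 0.4404 m³/s
Check: V = 2.32 m/s, Re = 7.55×10^5, f = 0.01504, h_f = 12.9 m ≈ 12.8 m ✓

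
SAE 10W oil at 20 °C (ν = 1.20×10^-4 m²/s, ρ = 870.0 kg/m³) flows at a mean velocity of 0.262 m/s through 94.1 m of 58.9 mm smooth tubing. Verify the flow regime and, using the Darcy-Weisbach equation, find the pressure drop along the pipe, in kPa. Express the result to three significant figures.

Δp ≈ 23.7 kPa

Re = VD/ν = 0.262·0.05890/1.20×10^-4 = 129 → laminar (Re < 2300)
f = 64/Re = 0.4977
h_f = f(L/D)V²/(2g) = 0.4977·(94.1/0.05890)·0.262²/(2·9.81) = 2.782 m
Δp = ρg·h_f = 870.0·9.81·2.782 = 23.74 kPa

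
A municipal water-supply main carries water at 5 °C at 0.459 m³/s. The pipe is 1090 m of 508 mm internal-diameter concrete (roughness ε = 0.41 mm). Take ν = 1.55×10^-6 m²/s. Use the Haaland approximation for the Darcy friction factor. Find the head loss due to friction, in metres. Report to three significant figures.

h_f ≈ 10.7 m

V = 4Q/(πD²) = 4·0.459/(π·0.508²) = 2.265 m/s
Re = VD/ν = 2.265·0.508/1.55×10^-6 = 7.42×10^5 → turbulent
ε/D = 0.41/508 = 8.07×10^-4
Haaland: f = 0.01910
h_f = f(L/D)V²/(2g) = 0.01910·(1090/0.508)·2.265²/(2·9.81) = 10.71 m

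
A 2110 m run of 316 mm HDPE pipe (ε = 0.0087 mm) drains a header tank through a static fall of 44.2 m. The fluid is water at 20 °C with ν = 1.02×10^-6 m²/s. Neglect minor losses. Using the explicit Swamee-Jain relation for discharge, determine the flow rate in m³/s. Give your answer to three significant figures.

Q ≈ 0.256 m³/s

Swamee-Jain (Type II): Q = -0.965·√(gD⁵h_f/L)·ln[ε/(3.7D) + √(3.17ν²L/(gD³h_f))]
√(gD⁵h_f/L) = √(9.81·0.316⁵·44.2/2110) = 0.02545
ε/(3.7D) = 7.44×10^-6; √(3.17ν²L/(gD³h_f)) = 2.26×10^-5
Q = -0.965·0.02545·ln(2.999×10^-5) = 0.2557 m³/s
Check: V = 3.26 m/s, Re = 1.01×10^6, f = 0.01223, h_f = 44.2 m ≈ 44.2 m ✓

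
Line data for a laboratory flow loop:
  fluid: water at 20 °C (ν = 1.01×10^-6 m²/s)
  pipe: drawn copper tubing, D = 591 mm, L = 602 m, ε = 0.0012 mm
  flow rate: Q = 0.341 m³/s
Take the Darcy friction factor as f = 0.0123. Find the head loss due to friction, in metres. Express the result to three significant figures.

V = 4Q/(πD²) = 4·0.341/(π·0.591²) = 1.243 m/s
h_f = f(L/D)V²/(2g) = 0.01230·(602/0.591)·1.243²/(2·9.81) = 0.9867 m

h_f ≈ 0.987 m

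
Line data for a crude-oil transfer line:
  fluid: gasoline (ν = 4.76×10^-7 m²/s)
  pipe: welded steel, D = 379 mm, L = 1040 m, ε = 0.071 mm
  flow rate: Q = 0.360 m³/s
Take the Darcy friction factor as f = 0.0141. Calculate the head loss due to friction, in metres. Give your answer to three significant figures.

h_f ≈ 20.1 m

V = 4Q/(πD²) = 4·0.360/(π·0.379²) = 3.191 m/s
h_f = f(L/D)V²/(2g) = 0.01410·(1040/0.379)·3.191²/(2·9.81) = 20.08 m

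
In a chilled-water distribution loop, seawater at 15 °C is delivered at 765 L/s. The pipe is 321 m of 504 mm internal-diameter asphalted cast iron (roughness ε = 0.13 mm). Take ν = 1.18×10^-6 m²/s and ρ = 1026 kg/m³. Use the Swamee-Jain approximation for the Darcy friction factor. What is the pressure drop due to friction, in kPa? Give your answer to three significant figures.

Δp ≈ 72.4 kPa

V = 4Q/(πD²) = 4·0.765/(π·0.504²) = 3.835 m/s
Re = VD/ν = 3.835·0.504/1.18×10^-6 = 1.64×10^6 → turbulent
ε/D = 0.13/504 = 2.58×10^-4
Swamee-Jain: f = 0.01506
h_f = f(L/D)V²/(2g) = 0.01506·(321/0.504)·3.835²/(2·9.81) = 7.190 m
Δp = ρg·h_f = 1026·9.81·7.190 = 72.37 kPa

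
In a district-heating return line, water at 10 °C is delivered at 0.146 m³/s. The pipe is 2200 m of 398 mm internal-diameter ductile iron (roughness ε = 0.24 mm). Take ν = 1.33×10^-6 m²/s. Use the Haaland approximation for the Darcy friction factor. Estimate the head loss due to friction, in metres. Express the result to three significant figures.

h_f ≈ 7.17 m

V = 4Q/(πD²) = 4·0.146/(π·0.398²) = 1.174 m/s
Re = VD/ν = 1.174·0.398/1.33×10^-6 = 3.51×10^5 → turbulent
ε/D = 0.24/398 = 6.03×10^-4
Haaland: f = 0.01849
h_f = f(L/D)V²/(2g) = 0.01849·(2200/0.398)·1.174²/(2·9.81) = 7.174 m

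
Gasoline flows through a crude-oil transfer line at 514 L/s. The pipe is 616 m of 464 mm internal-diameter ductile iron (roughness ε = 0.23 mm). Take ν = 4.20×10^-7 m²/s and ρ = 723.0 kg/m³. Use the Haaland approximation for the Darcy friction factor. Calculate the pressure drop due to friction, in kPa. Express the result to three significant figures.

Δp ≈ 74.7 kPa

V = 4Q/(πD²) = 4·0.514/(π·0.464²) = 3.040 m/s
Re = VD/ν = 3.040·0.464/4.20×10^-7 = 3.36×10^6 → turbulent
ε/D = 0.23/464 = 4.96×10^-4
Haaland: f = 0.01684
h_f = f(L/D)V²/(2g) = 0.01684·(616/0.464)·3.040²/(2·9.81) = 10.53 m
Δp = ρg·h_f = 723.0·9.81·10.53 = 74.66 kPa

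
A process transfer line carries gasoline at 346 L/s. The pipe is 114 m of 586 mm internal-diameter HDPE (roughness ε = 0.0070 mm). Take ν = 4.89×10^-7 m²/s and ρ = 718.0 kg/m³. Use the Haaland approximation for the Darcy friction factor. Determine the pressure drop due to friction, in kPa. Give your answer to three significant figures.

Δp ≈ 1.27 kPa

V = 4Q/(πD²) = 4·0.346/(π·0.586²) = 1.283 m/s
Re = VD/ν = 1.283·0.586/4.89×10^-7 = 1.54×10^6 → turbulent
ε/D = 0.0070/586 = 1.19×10^-5
Haaland: f = 0.01109
h_f = f(L/D)V²/(2g) = 0.01109·(114/0.586)·1.283²/(2·9.81) = 0.1809 m
Δp = ρg·h_f = 718.0·9.81·0.1809 = 1.274 kPa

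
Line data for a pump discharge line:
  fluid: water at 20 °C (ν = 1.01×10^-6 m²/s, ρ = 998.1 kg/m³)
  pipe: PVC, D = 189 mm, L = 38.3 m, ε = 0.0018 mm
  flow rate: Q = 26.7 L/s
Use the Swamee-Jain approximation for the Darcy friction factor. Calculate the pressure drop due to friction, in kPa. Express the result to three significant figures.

Δp ≈ 1.46 kPa

V = 4Q/(πD²) = 4·0.0267/(π·0.189²) = 0.9517 m/s
Re = VD/ν = 0.9517·0.189/1.01×10^-6 = 1.78×10^5 → turbulent
ε/D = 0.0018/189 = 9.52×10^-6
Swamee-Jain: f = 0.01597
h_f = f(L/D)V²/(2g) = 0.01597·(38.3/0.189)·0.9517²/(2·9.81) = 0.1494 m
Δp = ρg·h_f = 998.1·9.81·0.1494 = 1.463 kPa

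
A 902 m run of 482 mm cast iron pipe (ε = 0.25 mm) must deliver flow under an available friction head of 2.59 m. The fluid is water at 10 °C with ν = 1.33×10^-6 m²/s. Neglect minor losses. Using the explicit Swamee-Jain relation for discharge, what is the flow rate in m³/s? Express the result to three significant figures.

Swamee-Jain (Type II): Q = -0.965·√(gD⁵h_f/L)·ln[ε/(3.7D) + √(3.17ν²L/(gD³h_f))]
√(gD⁵h_f/L) = √(9.81·0.482⁵·2.59/902) = 0.02707
ε/(3.7D) = 1.40×10^-4; √(3.17ν²L/(gD³h_f)) = 4.22×10^-5
Q = -0.965·0.02707·ln(1.823×10^-4) = 0.2249 m³/s
Check: V = 1.23 m/s, Re = 4.47×10^5, f = 0.01800, h_f = 2.61 m ≈ 2.59 m ✓

Q ≈ 0.225 m³/s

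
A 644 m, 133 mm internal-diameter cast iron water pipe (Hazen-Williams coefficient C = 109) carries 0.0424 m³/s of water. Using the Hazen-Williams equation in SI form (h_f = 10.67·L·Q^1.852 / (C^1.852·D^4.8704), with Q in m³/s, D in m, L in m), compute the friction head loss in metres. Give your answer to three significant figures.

h_f = 10.67·644·0.0424^1.852 / (109^1.852·0.133^4.8704) = 61.49 m

h_f ≈ 61.5 m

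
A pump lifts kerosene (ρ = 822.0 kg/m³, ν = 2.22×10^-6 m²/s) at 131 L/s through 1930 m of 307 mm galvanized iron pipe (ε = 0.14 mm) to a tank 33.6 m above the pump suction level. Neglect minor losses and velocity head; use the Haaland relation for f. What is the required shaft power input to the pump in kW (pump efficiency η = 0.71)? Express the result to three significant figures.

P_shaft ≈ 77.0 kW

V = 4Q/(πD²) = 1.770 m/s; Re = 2.45×10^5; ε/D = 4.56×10^-4; f = 0.01809
h_f = f(L/D)V²/2g = 18.15 m
Total head H = z + h_f = 33.6 + 18.15 = 51.75 m
P_hyd = ρgQH = 822.0·9.81·0.131·51.75 = 54.67 kW
P_shaft = P_hyd/η = 54.67/0.71 = 77.00 kW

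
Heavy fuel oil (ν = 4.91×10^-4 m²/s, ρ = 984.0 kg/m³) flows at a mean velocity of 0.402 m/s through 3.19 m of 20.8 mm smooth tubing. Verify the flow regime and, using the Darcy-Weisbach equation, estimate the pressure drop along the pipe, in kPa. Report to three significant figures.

Re = VD/ν = 0.402·0.02080/4.91×10^-4 = 17.0 → laminar (Re < 2300)
f = 64/Re = 3.758
h_f = f(L/D)V²/(2g) = 3.758·(3.19/0.02080)·0.402²/(2·9.81) = 4.747 m
Δp = ρg·h_f = 984.0·9.81·4.747 = 45.83 kPa

Δp ≈ 45.8 kPa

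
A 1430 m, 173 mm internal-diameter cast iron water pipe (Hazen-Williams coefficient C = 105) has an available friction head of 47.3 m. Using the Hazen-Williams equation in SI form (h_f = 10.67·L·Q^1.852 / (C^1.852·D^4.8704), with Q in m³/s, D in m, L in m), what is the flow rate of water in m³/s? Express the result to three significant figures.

Q ≈ 0.0460 m³/s

Rearranging: Q = [h_f·C^1.852·D^4.8704 / (10.67·L)]^(1/1.852)
Q = [47.3·105^1.852·0.173^4.8704 / (10.67·1430)]^0.540 = 0.04601 m³/s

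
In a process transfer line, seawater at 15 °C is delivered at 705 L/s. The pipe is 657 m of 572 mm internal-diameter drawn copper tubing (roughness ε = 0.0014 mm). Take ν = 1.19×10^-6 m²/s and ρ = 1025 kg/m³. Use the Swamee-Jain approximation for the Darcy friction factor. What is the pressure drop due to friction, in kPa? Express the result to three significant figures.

Δp ≈ 49.4 kPa

V = 4Q/(πD²) = 4·0.705/(π·0.572²) = 2.744 m/s
Re = VD/ν = 2.744·0.572/1.19×10^-6 = 1.32×10^6 → turbulent
ε/D = 0.0014/572 = 2.45×10^-6
Swamee-Jain: f = 0.01116
h_f = f(L/D)V²/(2g) = 0.01116·(657/0.572)·2.744²/(2·9.81) = 4.917 m
Δp = ρg·h_f = 1025·9.81·4.917 = 49.44 kPa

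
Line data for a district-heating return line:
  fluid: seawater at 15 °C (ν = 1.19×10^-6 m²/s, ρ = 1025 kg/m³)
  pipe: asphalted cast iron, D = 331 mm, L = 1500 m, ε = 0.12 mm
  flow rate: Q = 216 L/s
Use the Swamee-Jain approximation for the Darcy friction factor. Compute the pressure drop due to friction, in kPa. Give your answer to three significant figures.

Δp ≈ 242 kPa

V = 4Q/(πD²) = 4·0.216/(π·0.331²) = 2.510 m/s
Re = VD/ν = 2.510·0.331/1.19×10^-6 = 6.98×10^5 → turbulent
ε/D = 0.12/331 = 3.63×10^-4
Swamee-Jain: f = 0.01654
h_f = f(L/D)V²/(2g) = 0.01654·(1500/0.331)·2.510²/(2·9.81) = 24.08 m
Δp = ρg·h_f = 1025·9.81·24.08 = 242.1 kPa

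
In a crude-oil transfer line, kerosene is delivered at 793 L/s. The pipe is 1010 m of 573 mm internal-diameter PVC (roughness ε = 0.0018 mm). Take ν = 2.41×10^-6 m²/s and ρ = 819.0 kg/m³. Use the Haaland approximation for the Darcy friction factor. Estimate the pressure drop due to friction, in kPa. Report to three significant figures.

V = 4Q/(πD²) = 4·0.793/(π·0.573²) = 3.075 m/s
Re = VD/ν = 3.075·0.573/2.41×10^-6 = 7.31×10^5 → turbulent
ε/D = 0.0018/573 = 3.14×10^-6
Haaland: f = 0.01226
h_f = f(L/D)V²/(2g) = 0.01226·(1010/0.573)·3.075²/(2·9.81) = 10.42 m
Δp = ρg·h_f = 819.0·9.81·10.42 = 83.71 kPa

Δp ≈ 83.7 kPa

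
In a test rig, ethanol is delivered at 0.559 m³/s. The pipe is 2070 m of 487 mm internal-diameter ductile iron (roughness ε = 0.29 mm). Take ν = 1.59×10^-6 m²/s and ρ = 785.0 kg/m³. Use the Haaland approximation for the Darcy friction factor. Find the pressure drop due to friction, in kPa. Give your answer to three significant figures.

V = 4Q/(πD²) = 4·0.559/(π·0.487²) = 3.001 m/s
Re = VD/ν = 3.001·0.487/1.59×10^-6 = 9.19×10^5 → turbulent
ε/D = 0.29/487 = 5.95×10^-4
Haaland: f = 0.01783
h_f = f(L/D)V²/(2g) = 0.01783·(2070/0.487)·3.001²/(2·9.81) = 34.79 m
Δp = ρg·h_f = 785.0·9.81·34.79 = 267.9 kPa

Δp ≈ 268 kPa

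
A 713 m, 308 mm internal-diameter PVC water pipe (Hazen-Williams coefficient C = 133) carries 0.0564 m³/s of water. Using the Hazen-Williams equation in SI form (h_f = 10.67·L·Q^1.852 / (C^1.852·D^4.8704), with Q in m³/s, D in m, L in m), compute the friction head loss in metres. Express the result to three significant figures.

h_f = 10.67·713·0.0564^1.852 / (133^1.852·0.308^4.8704) = 1.337 m

h_f ≈ 1.34 m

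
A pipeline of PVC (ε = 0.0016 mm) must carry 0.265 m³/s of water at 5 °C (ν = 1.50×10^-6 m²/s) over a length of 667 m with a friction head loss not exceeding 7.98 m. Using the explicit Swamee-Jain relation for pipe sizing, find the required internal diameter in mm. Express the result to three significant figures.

D ≈ 366 mm

Swamee-Jain (Type III): D = 0.66·[ε^1.25·(LQ²/(gh_f))^4.75 + ν·Q^9.4·(L/(gh_f))^5.2]^0.04
LQ²/(gh_f) = 0.5983; L/(gh_f) = 8.520
Term 1 = ε^1.25·(…)^4.75 = 4.96×10^-9; Term 2 = ν·Q^9.4·(…)^5.2 = 3.92×10^-7
D = 0.66·(4.96×10^-9 + 3.92×10^-7)^0.04 = 0.3660 m = 366 mm
Check: V = 2.52 m/s, Re = 6.15×10^5, f = 0.01270, h_f = 7.48 m ≈ 7.98 m ✓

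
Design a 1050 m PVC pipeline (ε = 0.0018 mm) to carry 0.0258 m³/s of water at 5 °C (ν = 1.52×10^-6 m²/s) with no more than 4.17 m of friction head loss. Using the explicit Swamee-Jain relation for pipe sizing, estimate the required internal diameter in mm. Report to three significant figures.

D ≈ 192 mm

Swamee-Jain (Type III): D = 0.66·[ε^1.25·(LQ²/(gh_f))^4.75 + ν·Q^9.4·(L/(gh_f))^5.2]^0.04
LQ²/(gh_f) = 0.01709; L/(gh_f) = 25.67
Term 1 = ε^1.25·(…)^4.75 = 2.65×10^-16; Term 2 = ν·Q^9.4·(…)^5.2 = 3.80×10^-14
D = 0.66·(2.65×10^-16 + 3.80×10^-14)^0.04 = 0.1918 m = 192 mm
Check: V = 0.893 m/s, Re = 1.13×10^5, f = 0.01749, h_f = 3.89 m ≈ 4.17 m ✓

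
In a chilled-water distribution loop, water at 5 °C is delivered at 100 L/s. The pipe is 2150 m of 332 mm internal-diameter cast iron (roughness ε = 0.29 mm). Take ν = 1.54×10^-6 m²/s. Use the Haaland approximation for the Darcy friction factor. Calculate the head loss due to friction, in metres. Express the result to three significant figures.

h_f ≈ 8.87 m

V = 4Q/(πD²) = 4·0.100/(π·0.332²) = 1.155 m/s
Re = VD/ν = 1.155·0.332/1.54×10^-6 = 2.49×10^5 → turbulent
ε/D = 0.29/332 = 8.73×10^-4
Haaland: f = 0.02015
h_f = f(L/D)V²/(2g) = 0.02015·(2150/0.332)·1.155²/(2·9.81) = 8.874 m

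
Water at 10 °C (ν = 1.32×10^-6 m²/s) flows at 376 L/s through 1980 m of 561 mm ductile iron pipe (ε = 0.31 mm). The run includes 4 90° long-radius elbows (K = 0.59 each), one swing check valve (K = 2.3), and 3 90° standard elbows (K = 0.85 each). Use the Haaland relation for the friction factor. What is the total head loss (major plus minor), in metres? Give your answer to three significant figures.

H_L ≈ 8.23 m

V = 4Q/(πD²) = 1.521 m/s; V²/2g = 0.1179 m
Re = 6.46×10^5, ε/D = 5.53×10^-4 → f = 0.01773 (Haaland)
Major: h_f = f(L/D)·V²/2g = 0.01773·3529·0.1179 = 7.382 m
Minor: ΣK = 7.21; h_m = ΣK·V²/2g = 0.8503 m
Total H_L = 7.382 + 0.8503 = 8.232 m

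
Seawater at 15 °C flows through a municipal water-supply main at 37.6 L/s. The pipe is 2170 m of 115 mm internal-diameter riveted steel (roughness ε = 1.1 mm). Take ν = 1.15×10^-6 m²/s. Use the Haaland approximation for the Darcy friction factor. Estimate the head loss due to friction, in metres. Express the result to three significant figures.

h_f ≈ 474 m

V = 4Q/(πD²) = 4·0.0376/(π·0.115²) = 3.620 m/s
Re = VD/ν = 3.620·0.115/1.15×10^-6 = 3.62×10^5 → turbulent
ε/D = 1.1/115 = 0.00957
Haaland: f = 0.03758
h_f = f(L/D)V²/(2g) = 0.03758·(2170/0.115)·3.620²/(2·9.81) = 473.6 m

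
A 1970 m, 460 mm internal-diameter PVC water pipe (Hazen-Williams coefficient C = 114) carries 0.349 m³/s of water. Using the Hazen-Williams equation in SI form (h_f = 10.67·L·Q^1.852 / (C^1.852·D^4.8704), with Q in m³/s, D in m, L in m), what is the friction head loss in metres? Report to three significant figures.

h_f ≈ 20.4 m

h_f = 10.67·1970·0.349^1.852 / (114^1.852·0.460^4.8704) = 20.37 m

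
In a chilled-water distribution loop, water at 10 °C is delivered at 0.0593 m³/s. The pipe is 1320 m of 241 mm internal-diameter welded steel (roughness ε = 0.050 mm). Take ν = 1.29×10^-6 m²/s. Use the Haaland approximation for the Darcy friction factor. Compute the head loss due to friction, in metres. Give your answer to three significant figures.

h_f ≈ 7.79 m

V = 4Q/(πD²) = 4·0.0593/(π·0.241²) = 1.300 m/s
Re = VD/ν = 1.300·0.241/1.29×10^-6 = 2.43×10^5 → turbulent
ε/D = 0.050/241 = 2.07×10^-4
Haaland: f = 0.01651
h_f = f(L/D)V²/(2g) = 0.01651·(1320/0.241)·1.300²/(2·9.81) = 7.791 m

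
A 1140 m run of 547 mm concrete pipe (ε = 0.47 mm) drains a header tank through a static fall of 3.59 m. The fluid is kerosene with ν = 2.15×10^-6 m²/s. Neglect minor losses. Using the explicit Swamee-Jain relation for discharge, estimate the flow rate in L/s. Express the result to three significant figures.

Swamee-Jain (Type II): Q = -0.965·√(gD⁵h_f/L)·ln[ε/(3.7D) + √(3.17ν²L/(gD³h_f))]
√(gD⁵h_f/L) = √(9.81·0.547⁵·3.59/1140) = 0.03890
ε/(3.7D) = 2.32×10^-4; √(3.17ν²L/(gD³h_f)) = 5.38×10^-5
Q = -0.965·0.03890·ln(2.861×10^-4) = 0.3063 m³/s
Check: V = 1.30 m/s, Re = 3.32×10^5, f = 0.02004, h_f = 3.62 m ≈ 3.59 m ✓

Q ≈ 306 L/s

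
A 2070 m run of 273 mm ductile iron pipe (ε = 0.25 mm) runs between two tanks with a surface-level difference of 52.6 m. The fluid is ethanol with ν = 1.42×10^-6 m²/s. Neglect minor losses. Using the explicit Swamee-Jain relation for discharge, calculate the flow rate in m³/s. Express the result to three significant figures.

Q ≈ 0.153 m³/s

Swamee-Jain (Type II): Q = -0.965·√(gD⁵h_f/L)·ln[ε/(3.7D) + √(3.17ν²L/(gD³h_f))]
√(gD⁵h_f/L) = √(9.81·0.273⁵·52.6/2070) = 0.01944
ε/(3.7D) = 2.48×10^-4; √(3.17ν²L/(gD³h_f)) = 3.55×10^-5
Q = -0.965·0.01944·ln(2.830×10^-4) = 0.1533 m³/s
Check: V = 2.62 m/s, Re = 5.03×10^5, f = 0.01997, h_f = 52.9 m ≈ 52.6 m ✓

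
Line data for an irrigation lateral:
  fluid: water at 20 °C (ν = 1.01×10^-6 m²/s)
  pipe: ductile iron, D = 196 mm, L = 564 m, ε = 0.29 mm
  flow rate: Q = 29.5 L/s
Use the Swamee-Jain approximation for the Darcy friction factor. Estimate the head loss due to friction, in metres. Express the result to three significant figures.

h_f ≈ 3.22 m

V = 4Q/(πD²) = 4·0.0295/(π·0.196²) = 0.9777 m/s
Re = VD/ν = 0.9777·0.196/1.01×10^-6 = 1.90×10^5 → turbulent
ε/D = 0.29/196 = 0.00148
Swamee-Jain: f = 0.02297
h_f = f(L/D)V²/(2g) = 0.02297·(564/0.196)·0.9777²/(2·9.81) = 3.220 m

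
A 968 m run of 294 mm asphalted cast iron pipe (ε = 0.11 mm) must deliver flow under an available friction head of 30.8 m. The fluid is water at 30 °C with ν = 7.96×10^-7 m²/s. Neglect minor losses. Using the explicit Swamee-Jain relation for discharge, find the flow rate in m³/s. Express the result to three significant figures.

Swamee-Jain (Type II): Q = -0.965·√(gD⁵h_f/L)·ln[ε/(3.7D) + √(3.17ν²L/(gD³h_f))]
√(gD⁵h_f/L) = √(9.81·0.294⁵·30.8/968) = 0.02618
ε/(3.7D) = 1.01×10^-4; √(3.17ν²L/(gD³h_f)) = 1.59×10^-5
Q = -0.965·0.02618·ln(1.170×10^-4) = 0.2288 m³/s
Check: V = 3.37 m/s, Re = 1.24×10^6, f = 0.01626, h_f = 31.0 m ≈ 30.8 m ✓

Q ≈ 0.229 m³/s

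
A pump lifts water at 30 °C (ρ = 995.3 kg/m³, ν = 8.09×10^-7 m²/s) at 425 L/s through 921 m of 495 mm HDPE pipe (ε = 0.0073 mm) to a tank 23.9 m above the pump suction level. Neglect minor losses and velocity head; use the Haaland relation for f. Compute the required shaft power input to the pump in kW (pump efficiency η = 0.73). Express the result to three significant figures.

P_shaft ≈ 166 kW

V = 4Q/(πD²) = 2.208 m/s; Re = 1.35×10^6; ε/D = 1.47×10^-5; f = 0.01136
h_f = f(L/D)V²/2g = 5.253 m
Total head H = z + h_f = 23.9 + 5.253 = 29.15 m
P_hyd = ρgQH = 995.3·9.81·0.425·29.15 = 121.0 kW
P_shaft = P_hyd/η = 121.0/0.73 = 165.7 kW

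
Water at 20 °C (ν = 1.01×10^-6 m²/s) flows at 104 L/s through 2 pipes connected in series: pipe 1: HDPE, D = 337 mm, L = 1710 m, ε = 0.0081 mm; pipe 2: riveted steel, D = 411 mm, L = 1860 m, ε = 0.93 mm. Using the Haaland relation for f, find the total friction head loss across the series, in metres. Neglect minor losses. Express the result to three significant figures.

Pipe 1: V = 1.166 m/s, Re = 3.89×10^5, ε/D = 2.40×10^-5, f = 0.01391, h_1 = f(L/D)V²/2g = 4.891 m
Pipe 2: V = 0.7839 m/s, Re = 3.19×10^5, ε/D = 0.00226, f = 0.02472, h_2 = f(L/D)V²/2g = 3.503 m
Series → Q common, losses add: H = Σh = 8.394 m

H ≈ 8.39 m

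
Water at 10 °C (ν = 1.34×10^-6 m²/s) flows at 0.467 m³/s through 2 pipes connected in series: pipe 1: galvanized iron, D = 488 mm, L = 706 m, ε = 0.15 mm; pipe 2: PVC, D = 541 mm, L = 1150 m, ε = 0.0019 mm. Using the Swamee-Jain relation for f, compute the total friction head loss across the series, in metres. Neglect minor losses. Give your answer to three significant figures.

Pipe 1: V = 2.497 m/s, Re = 9.09×10^5, ε/D = 3.07×10^-4, f = 0.01589, h_1 = f(L/D)V²/2g = 7.304 m
Pipe 2: V = 2.032 m/s, Re = 8.20×10^5, ε/D = 3.51×10^-6, f = 0.01208, h_2 = f(L/D)V²/2g = 5.403 m
Series → Q common, losses add: H = Σh = 12.71 m

H ≈ 12.7 m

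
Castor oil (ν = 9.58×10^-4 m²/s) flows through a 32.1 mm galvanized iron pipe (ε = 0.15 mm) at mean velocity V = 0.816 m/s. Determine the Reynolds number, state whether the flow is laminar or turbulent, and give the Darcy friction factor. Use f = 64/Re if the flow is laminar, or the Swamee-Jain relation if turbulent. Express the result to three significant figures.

Re = VD/ν = 0.8160·0.0321/9.58×10^-4 = 27.3
Re < 2300 → laminar → f = 64/Re = 2.341

Re ≈ 27.3; laminar; f = 64/Re ≈ 2.34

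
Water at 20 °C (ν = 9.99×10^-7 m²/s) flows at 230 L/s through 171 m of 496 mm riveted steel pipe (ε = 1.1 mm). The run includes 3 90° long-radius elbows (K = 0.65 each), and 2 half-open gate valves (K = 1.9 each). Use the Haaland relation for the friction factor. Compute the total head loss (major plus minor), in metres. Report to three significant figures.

H_L ≈ 1.02 m

V = 4Q/(πD²) = 1.190 m/s; V²/2g = 0.07222 m
Re = 5.91×10^5, ε/D = 0.00222 → f = 0.02438 (Haaland)
Major: h_f = f(L/D)·V²/2g = 0.02438·344.8·0.07222 = 0.6070 m
Minor: ΣK = 5.75; h_m = ΣK·V²/2g = 0.4153 m
Total H_L = 0.6070 + 0.4153 = 1.022 m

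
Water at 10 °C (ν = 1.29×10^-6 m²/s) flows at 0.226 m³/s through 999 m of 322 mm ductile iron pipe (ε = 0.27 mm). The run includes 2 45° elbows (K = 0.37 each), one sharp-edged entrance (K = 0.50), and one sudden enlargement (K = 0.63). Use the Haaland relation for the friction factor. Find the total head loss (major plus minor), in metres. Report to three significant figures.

V = 4Q/(πD²) = 2.775 m/s; V²/2g = 0.3926 m
Re = 6.93×10^5, ε/D = 8.39×10^-4 → f = 0.01929 (Haaland)
Major: h_f = f(L/D)·V²/2g = 0.01929·3102·0.3926 = 23.49 m
Minor: ΣK = 1.87; h_m = ΣK·V²/2g = 0.7341 m
Total H_L = 23.49 + 0.7341 = 24.23 m

H_L ≈ 24.2 m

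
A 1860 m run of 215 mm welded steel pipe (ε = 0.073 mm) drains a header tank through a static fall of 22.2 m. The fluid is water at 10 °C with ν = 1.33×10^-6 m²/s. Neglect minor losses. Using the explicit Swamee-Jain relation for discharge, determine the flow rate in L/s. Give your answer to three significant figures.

Swamee-Jain (Type II): Q = -0.965·√(gD⁵h_f/L)·ln[ε/(3.7D) + √(3.17ν²L/(gD³h_f))]
√(gD⁵h_f/L) = √(9.81·0.215⁵·22.2/1860) = 0.007334
ε/(3.7D) = 9.18×10^-5; √(3.17ν²L/(gD³h_f)) = 6.94×10^-5
Q = -0.965·0.007334·ln(1.612×10^-4) = 0.06181 m³/s
Check: V = 1.70 m/s, Re = 2.75×10^5, f = 0.01747, h_f = 22.3 m ≈ 22.2 m ✓

Q ≈ 61.8 L/s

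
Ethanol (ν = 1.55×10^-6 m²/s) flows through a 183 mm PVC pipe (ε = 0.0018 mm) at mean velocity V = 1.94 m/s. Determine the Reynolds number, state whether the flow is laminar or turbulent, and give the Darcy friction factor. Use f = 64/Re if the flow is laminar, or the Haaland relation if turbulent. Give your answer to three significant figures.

Re ≈ 2.29×10^5; turbulent; f ≈ 0.0152

Re = VD/ν = 1.940·0.183/1.55×10^-6 = 2.29×10^5
Re > 4000 → turbulent; ε/D = 9.84×10^-6
Haaland: f = 0.01516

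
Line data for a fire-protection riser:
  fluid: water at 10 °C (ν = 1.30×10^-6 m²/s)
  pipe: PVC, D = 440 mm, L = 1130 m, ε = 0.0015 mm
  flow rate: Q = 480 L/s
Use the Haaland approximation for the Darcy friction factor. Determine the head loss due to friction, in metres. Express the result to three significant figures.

h_f ≈ 15.0 m

V = 4Q/(πD²) = 4·0.480/(π·0.440²) = 3.157 m/s
Re = VD/ν = 3.157·0.440/1.30×10^-6 = 1.07×10^6 → turbulent
ε/D = 0.0015/440 = 3.41×10^-6
Haaland: f = 0.01152
h_f = f(L/D)V²/(2g) = 0.01152·(1130/0.440)·3.157²/(2·9.81) = 15.02 m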